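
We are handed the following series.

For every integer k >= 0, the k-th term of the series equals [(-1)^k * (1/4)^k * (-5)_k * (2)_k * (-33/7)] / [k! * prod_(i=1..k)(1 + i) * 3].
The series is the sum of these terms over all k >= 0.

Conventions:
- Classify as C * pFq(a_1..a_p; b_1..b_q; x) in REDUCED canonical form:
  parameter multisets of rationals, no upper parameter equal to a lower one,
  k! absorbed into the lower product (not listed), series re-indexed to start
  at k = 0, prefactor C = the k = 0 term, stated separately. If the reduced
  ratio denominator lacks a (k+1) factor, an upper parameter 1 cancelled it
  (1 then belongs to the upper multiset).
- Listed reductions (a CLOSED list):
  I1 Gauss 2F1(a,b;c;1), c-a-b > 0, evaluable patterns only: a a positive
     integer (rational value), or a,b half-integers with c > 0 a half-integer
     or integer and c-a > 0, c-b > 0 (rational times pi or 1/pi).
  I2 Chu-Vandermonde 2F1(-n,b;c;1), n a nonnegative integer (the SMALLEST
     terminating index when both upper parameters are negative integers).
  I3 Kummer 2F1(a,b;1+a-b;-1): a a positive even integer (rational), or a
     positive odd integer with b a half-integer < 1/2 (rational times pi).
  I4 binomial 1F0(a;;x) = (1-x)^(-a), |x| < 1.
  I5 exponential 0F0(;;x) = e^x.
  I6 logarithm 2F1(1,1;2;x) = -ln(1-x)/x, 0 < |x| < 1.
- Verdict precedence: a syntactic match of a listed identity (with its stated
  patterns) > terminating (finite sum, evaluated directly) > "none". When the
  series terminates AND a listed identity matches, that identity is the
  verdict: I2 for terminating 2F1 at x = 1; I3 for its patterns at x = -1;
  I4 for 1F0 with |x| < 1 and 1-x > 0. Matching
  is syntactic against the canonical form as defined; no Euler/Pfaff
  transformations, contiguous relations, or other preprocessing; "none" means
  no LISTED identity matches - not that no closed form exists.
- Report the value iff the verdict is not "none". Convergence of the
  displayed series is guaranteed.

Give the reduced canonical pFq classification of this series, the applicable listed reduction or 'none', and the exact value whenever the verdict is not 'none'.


The series (x = -1/4) is 1F0: upper {-5}, lower {-}, prefactor -11/7. Verdict at x = -1/4: the I4 binomial reduction matches (the 1F0 binomial series: exponent 5, x = -1/4). Its exact value is -34375/7168.

The tell: with t_0 = -11/7, the parameter 2 appears in both the upper and lower lists and cancels.
Step ratio: r(k) = (-1/4) * (k-5) / [(k+1)] - rational; roots negated = parameters, x = (-1/4), C = -11/7.


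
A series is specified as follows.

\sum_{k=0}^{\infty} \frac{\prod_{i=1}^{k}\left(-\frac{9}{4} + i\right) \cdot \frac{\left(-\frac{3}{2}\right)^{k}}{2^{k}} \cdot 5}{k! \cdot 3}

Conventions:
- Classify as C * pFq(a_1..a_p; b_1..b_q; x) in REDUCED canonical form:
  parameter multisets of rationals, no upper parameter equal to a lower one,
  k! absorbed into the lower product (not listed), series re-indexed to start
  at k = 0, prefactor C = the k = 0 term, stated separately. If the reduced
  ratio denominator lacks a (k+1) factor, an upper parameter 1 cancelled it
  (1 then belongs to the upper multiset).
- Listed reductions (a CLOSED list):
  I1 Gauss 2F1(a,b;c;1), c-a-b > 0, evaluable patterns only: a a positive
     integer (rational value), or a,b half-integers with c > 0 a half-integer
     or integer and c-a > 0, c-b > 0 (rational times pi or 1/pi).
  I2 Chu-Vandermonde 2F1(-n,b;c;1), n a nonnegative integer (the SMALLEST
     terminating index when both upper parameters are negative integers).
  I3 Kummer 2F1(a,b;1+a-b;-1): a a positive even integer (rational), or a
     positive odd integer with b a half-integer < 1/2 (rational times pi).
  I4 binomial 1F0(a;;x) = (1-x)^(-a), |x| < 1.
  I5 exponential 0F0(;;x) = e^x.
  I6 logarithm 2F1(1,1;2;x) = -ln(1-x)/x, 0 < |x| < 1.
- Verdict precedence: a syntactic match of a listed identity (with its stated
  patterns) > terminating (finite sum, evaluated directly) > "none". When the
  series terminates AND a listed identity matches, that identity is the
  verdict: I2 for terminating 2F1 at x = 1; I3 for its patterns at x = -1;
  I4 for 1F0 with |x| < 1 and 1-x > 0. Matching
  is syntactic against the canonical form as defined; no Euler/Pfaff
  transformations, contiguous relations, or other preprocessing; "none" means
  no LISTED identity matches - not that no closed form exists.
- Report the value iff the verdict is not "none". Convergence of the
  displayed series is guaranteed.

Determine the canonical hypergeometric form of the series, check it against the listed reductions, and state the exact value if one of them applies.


Reduced: x = -\frac{3}{4}, 1F0, upper = {-\frac{5}{4}}, lower = {-}, C = \frac{5}{3}. Verdict: this is binomial (I4) (the 1F0 binomial series: exponent 5/4, x = -\frac{3}{4}). Hence: \frac{5}{3} \cdot \left(\frac{7}{4}\right)^{\frac{5}{4}}.

Key step: t_0 = \frac{5}{3} here, and the running product (prefactor 5/3) telescopes to a rising factorial.
Ratio: r(k) = -\frac{3}{4} * (k-\frac{5}{4}) / [(k+1)] - poly over poly, x = -\frac{3}{4} from leading terms; C = \frac{5}{3} at k = 0.


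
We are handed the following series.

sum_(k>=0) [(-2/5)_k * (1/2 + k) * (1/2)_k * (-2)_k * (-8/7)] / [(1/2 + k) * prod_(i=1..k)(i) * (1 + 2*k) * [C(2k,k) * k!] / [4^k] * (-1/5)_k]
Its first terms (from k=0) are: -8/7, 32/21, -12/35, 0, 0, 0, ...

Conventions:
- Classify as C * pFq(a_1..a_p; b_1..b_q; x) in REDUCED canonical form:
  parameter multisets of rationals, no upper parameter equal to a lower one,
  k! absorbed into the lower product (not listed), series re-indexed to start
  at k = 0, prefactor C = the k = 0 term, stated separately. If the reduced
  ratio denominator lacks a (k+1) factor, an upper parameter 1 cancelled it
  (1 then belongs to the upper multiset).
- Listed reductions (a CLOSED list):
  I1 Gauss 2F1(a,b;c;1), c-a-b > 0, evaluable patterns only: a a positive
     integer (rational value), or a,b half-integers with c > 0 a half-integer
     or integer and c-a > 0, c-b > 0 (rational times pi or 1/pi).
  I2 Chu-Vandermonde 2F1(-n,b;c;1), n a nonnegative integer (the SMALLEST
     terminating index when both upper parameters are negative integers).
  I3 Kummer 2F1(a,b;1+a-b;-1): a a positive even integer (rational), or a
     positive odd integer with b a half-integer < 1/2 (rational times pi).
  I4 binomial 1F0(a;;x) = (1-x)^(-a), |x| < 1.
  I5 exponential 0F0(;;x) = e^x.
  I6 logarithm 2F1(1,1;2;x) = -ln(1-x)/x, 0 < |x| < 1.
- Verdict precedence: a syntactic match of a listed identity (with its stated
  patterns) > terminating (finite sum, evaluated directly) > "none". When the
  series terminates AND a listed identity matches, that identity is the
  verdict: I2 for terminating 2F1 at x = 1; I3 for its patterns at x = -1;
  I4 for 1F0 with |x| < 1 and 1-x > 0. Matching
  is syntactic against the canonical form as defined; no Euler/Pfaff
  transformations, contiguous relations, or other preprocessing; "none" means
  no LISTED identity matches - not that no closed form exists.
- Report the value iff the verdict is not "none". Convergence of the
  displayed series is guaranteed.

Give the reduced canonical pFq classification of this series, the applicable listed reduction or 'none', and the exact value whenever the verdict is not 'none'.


x = 1 here; the reduced form reads 3F2, upper {-2, -2/5, 1/2}, lower {-1/5, 3/2}, C = -8/7. Verdict: terminating. With -2 upstairs the series is a 3-term polynomial sum; evaluated term by term. Value: 4/105.

Structural cue: t_0 = -8/7 here, and the lower (2k+1) factor (prefactor -8/7) shifts a half-integer Pochhammer.
Step ratio: r(k) = 1 * (k-2) (k-2/5) (k+1/2) / [(k-1/5) (k+3/2) (k+1)] - rational; roots negated = parameters, x = 1, C = -8/7.


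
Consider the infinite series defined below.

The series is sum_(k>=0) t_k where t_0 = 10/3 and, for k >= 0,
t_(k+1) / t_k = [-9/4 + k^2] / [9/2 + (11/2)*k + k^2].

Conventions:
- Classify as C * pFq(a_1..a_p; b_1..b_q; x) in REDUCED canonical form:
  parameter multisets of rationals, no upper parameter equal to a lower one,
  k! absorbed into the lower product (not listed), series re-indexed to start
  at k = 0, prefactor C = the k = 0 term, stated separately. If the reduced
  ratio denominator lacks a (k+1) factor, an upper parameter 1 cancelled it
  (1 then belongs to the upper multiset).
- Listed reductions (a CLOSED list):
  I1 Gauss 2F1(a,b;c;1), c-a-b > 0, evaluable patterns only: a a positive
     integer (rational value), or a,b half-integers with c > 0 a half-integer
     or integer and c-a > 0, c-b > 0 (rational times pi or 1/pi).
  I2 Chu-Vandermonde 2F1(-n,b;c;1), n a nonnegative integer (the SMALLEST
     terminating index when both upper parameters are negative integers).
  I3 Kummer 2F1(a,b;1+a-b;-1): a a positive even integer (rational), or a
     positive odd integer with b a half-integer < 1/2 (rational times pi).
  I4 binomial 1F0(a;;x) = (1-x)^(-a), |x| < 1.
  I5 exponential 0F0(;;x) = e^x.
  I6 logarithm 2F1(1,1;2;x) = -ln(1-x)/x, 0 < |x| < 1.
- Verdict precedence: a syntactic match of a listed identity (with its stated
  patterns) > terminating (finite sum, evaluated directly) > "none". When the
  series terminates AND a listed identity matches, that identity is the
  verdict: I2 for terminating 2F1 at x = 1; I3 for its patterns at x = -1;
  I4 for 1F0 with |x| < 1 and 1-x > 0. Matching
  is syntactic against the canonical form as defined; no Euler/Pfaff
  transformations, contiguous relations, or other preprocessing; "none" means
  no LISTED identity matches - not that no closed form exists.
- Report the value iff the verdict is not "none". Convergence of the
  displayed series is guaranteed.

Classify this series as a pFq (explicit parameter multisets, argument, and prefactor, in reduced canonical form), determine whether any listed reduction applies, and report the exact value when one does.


First insight: t_0 = 10/3 here, and roots of the ratio polynomials (C = 10/3, x = 1) are the negated parameters.
Step ratio: r(k) = 1 * (k-3/2) (k+3/2) / [(k+9/2) (k+1)] - rational in k. x = 1; t_0 = 10/3; negate the roots.

The series (x = 1) is 2F1: upper {-3/2, 3/2}, lower {9/2}, prefactor 10/3. Verdict: the half-integer Gauss pattern (I1) applies (x = 1; upper {-3/2, 3/2} half-integers, c = 9/2 in the evaluable pattern). Exact value: (1225/2048) * pi.


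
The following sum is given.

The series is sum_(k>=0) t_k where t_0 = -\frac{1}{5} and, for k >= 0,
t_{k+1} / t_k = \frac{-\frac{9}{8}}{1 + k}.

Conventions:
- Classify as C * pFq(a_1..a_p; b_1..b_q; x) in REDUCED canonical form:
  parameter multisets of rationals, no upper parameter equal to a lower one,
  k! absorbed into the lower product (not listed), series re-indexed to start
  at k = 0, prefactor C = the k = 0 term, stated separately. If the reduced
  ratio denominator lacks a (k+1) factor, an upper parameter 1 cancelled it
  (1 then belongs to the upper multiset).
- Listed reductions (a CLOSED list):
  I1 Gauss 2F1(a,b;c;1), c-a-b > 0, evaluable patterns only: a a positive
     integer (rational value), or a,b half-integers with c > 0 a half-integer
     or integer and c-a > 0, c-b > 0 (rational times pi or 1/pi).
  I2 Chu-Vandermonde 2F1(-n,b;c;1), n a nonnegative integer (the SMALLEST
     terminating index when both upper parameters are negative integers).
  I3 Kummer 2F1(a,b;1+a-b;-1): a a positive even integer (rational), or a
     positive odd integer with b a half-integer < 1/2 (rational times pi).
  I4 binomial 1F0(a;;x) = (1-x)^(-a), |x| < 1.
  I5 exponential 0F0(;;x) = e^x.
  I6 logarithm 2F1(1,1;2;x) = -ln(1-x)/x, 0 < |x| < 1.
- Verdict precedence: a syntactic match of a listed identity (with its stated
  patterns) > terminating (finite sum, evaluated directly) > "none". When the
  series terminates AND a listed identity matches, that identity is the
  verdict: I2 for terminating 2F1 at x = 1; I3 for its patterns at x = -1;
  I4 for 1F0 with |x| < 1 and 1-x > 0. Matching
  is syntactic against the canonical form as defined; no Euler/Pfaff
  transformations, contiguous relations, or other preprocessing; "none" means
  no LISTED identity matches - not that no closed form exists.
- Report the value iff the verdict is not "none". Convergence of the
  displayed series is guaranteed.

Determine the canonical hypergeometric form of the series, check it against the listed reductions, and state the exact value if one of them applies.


At argument -\frac{9}{8}: a 0F0 with upper {-}, lower {-}, scaled by C = -\frac{1}{5}. Verdict: exponential (I5) fires (the 0F0 exponential series at x = -\frac{9}{8}). Exact value: \left(-\frac{1}{5}\right) \cdot e^{-\frac{9}{8}}.

Key observation: x = -\frac{9}{8} and roots of the ratio polynomials (C = -1/5, x = -9/8) are the negated parameters.
Consecutive-term ratio: r(k) = -\frac{9}{8} * 1 / [(k+1)] - rational in k. x = -\frac{9}{8}; t_0 = -\frac{1}{5}; negate the roots.


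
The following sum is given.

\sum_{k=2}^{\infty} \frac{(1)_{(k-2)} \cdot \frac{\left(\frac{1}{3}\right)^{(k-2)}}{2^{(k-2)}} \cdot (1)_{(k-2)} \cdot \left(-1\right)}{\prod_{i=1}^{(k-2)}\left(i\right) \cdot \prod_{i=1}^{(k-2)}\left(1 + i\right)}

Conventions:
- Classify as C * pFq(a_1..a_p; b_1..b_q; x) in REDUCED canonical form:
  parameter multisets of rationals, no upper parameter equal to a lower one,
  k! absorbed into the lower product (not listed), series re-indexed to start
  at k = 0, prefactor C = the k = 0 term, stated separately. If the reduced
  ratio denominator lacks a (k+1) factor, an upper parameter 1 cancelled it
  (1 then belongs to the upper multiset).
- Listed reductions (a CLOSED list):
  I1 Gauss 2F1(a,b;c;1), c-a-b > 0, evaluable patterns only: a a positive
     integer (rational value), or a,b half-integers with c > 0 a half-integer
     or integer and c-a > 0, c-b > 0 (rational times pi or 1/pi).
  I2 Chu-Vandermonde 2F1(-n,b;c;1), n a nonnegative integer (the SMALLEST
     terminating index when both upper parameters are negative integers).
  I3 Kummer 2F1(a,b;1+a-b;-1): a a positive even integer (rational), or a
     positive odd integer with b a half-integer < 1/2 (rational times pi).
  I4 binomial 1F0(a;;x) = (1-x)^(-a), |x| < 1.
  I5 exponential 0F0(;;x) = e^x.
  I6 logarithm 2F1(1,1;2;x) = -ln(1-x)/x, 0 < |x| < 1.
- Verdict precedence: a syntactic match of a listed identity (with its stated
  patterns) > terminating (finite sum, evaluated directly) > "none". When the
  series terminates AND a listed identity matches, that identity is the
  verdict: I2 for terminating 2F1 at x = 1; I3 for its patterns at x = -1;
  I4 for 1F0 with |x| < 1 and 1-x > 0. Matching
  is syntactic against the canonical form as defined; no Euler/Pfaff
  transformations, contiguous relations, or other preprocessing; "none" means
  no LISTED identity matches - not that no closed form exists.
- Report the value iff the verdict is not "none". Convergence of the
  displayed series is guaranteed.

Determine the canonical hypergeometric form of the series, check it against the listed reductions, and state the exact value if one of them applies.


x = \frac{1}{6} here; the reduced form reads 2F1, upper {1, 1}, lower {2}, C = -1. Verdict: logarithm (I6) matches (the logarithm: parameters (1,1;2), x = \frac{1}{6}). Its exact value is 6 \cdot \ln\left(\frac{5}{6}\right).

Key observation: t_0 = -1 here, and the lower running product (C = -1, x = 1/6) is a rising factorial.
Adjacent-term ratio: r(k) = \frac{1}{6} * (k+1) (k+1) / [(k+2) (k+1)] - rational in k, leading ratio \frac{1}{6}; with t_0 = -1, classification follows.


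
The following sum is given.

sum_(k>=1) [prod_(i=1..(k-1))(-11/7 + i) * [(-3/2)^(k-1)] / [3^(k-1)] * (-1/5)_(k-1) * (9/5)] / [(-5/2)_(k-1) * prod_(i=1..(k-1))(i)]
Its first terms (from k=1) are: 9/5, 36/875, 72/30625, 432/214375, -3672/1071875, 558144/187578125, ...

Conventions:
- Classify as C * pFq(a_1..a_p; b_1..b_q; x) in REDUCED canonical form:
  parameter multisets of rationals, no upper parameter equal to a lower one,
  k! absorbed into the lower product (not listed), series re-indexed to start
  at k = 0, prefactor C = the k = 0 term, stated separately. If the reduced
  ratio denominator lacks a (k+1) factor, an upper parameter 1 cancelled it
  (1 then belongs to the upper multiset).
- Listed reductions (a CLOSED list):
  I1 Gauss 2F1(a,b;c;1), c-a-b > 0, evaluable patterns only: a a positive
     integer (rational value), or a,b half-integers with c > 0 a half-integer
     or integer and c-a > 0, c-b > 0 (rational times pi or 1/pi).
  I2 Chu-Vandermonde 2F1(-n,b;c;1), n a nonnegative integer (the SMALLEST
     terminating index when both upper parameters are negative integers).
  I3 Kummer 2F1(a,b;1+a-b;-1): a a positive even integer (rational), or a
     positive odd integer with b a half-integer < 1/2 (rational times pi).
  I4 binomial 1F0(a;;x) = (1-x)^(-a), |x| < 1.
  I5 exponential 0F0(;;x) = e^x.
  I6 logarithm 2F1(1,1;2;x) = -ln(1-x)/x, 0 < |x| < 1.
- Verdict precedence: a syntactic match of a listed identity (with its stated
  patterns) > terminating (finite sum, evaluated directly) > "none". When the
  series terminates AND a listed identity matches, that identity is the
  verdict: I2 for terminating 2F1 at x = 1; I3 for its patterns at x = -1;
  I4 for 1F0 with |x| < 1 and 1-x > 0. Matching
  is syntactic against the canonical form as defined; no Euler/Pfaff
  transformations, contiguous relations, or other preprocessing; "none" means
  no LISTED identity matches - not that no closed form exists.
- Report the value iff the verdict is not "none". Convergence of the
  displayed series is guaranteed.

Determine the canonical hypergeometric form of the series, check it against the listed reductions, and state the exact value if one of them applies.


Key observation: with t_0 = 9/5, the running product (C = 9/5) telescopes to a rising factorial.
Adjacent-term ratio: r(k) = (-1/2) * (k-4/7) (k-1/5) / [(k-5/2) (k+1)] ; factor over Q: parameters, x = (-1/2), and C = 9/5.

At argument -1/2: a 2F1 with upper {-4/7, -1/5}, lower {-5/2}, scaled by C = 9/5. Verdict: none. No listed pattern accepts 2F1(-4/7, -1/5; -5/2; -1/2).


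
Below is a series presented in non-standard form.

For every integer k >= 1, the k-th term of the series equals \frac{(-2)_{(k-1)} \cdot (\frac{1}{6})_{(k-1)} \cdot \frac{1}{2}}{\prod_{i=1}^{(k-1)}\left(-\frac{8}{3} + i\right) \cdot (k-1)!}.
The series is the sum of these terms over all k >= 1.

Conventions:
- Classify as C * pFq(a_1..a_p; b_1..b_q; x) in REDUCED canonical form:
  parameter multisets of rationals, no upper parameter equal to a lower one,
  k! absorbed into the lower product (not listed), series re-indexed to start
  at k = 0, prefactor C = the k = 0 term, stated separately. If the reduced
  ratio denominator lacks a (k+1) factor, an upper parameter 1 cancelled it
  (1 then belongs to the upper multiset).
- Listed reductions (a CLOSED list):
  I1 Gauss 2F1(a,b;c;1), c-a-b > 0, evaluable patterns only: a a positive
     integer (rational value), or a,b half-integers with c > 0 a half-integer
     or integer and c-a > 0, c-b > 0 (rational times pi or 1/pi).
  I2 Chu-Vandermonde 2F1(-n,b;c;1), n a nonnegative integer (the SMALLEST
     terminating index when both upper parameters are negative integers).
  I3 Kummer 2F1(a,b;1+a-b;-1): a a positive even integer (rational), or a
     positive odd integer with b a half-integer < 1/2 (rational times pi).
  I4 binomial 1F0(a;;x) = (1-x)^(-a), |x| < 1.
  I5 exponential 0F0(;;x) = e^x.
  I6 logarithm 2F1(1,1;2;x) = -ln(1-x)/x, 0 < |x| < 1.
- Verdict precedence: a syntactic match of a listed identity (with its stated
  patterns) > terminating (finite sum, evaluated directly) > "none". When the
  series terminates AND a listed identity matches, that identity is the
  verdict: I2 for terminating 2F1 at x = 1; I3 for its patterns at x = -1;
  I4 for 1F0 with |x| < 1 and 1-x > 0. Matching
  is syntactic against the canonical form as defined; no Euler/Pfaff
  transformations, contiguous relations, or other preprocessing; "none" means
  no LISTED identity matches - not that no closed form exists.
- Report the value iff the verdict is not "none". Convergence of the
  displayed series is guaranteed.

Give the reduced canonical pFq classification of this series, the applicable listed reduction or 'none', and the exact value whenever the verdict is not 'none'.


First insight: t_0 = \frac{1}{2} here, and the lower running product (C = 1/2, x = 1) is a rising factorial.
Ratio: r(k) = 1 * (k-2) (k+\frac{1}{6}) / [(k-\frac{5}{3}) (k+1)] ; factor over Q: parameters, x = 1, and C = \frac{1}{2}.

Reduced: x = 1, 2F1, upper = {-2, \frac{1}{6}}, lower = {-\frac{5}{3}}, C = \frac{1}{2}. Verdict: this is Chu-Vandermonde (I2) (terminating 2F1 at x = 1 with n = 2, b = 1/6, c = -\frac{5}{3}). Exact value: \frac{11}{16}.


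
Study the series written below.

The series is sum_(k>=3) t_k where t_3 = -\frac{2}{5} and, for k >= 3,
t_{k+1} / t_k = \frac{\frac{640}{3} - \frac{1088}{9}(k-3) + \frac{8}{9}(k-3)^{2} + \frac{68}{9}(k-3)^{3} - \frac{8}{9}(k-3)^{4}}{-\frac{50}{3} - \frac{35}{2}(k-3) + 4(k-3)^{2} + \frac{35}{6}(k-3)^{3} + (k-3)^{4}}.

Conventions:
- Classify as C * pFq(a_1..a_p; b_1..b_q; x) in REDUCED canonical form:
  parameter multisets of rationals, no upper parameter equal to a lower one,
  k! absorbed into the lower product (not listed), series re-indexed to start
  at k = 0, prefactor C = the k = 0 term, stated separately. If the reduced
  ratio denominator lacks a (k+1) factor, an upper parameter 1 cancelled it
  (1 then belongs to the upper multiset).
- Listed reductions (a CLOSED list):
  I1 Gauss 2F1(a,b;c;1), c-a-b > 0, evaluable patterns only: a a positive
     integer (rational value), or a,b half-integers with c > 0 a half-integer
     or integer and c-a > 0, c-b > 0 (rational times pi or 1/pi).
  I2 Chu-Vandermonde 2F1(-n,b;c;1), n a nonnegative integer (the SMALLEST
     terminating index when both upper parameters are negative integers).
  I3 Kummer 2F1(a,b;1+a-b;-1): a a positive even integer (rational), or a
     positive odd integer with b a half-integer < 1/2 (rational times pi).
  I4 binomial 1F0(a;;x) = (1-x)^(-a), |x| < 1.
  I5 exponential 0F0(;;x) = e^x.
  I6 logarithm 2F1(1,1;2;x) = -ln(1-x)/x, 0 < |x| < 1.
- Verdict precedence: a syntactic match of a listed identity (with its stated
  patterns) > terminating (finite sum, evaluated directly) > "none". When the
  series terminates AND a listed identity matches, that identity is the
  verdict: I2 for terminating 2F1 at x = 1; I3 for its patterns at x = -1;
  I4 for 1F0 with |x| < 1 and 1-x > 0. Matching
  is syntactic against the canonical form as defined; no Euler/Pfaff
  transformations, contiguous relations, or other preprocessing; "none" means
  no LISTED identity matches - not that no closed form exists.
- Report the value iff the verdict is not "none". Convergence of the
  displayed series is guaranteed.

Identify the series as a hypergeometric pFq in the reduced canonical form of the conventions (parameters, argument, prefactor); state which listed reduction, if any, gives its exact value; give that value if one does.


With C = -\frac{2}{5}: the canonical form is 3F2(-6, -4, -\frac{5}{2}; -\frac{5}{3}, \frac{5}{2}; -\frac{8}{9}). Verdict: terminating at k = 4: the factor (-4)_k kills every later term; summing the 5 survivors is exact. Hence: -\frac{585106}{17325}.

Structural cue: t_0 being -\frac{2}{5}, the parameter 4 appears in both the upper and lower lists and cancels.
Ratio: r(k) = -\frac{8}{9} * (k-6) (k-4) (k-\frac{5}{2}) / [(k-\frac{5}{3}) (k+\frac{5}{2}) (k+1)] - rational in k, leading ratio -\frac{8}{9}; with t_0 = -\frac{2}{5}, classification follows.


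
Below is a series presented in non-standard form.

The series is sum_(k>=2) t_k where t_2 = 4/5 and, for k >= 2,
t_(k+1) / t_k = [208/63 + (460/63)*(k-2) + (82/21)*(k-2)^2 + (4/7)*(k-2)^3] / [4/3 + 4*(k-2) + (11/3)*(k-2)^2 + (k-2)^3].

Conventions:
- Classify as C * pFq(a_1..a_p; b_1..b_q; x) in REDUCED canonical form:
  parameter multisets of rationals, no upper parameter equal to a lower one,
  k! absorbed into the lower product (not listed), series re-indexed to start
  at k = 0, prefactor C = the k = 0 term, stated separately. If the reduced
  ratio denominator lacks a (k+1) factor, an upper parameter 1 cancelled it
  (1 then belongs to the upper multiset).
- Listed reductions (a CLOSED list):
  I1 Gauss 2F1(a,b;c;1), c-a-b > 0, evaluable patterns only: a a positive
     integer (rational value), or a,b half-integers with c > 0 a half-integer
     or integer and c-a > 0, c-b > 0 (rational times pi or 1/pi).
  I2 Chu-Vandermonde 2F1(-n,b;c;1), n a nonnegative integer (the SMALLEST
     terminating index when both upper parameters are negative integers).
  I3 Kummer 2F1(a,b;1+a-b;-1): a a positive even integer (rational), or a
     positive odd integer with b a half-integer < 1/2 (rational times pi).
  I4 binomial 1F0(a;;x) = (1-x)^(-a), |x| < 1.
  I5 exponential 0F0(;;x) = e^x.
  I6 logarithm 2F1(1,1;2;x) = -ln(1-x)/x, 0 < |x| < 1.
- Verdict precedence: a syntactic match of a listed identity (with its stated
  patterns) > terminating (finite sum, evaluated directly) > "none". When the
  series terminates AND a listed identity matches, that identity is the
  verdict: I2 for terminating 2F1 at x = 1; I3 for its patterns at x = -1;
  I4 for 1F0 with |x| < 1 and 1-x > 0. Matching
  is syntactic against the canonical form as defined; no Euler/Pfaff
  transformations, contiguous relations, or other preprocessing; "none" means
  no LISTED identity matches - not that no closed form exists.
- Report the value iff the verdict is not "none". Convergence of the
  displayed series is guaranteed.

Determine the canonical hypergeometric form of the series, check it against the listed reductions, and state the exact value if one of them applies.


Classification (C = 4/5): 2F1 with upper {13/6, 4}, lower {2}, argument x = 4/7. Verdict: none. Every listed pattern misses the 2F1 form at 4/7, upper {13/6, 4}.

The tell: with t_0 = 4/5, factor the ratio over Q (C = 4/5, x = 4/7): negated roots = parameters.
Ratio: r(k) = (4/7) * (k+13/6) (k+4) / [(k+2) (k+1)] - poly over poly, x = (4/7) from leading terms; C = 4/5 at k = 0.


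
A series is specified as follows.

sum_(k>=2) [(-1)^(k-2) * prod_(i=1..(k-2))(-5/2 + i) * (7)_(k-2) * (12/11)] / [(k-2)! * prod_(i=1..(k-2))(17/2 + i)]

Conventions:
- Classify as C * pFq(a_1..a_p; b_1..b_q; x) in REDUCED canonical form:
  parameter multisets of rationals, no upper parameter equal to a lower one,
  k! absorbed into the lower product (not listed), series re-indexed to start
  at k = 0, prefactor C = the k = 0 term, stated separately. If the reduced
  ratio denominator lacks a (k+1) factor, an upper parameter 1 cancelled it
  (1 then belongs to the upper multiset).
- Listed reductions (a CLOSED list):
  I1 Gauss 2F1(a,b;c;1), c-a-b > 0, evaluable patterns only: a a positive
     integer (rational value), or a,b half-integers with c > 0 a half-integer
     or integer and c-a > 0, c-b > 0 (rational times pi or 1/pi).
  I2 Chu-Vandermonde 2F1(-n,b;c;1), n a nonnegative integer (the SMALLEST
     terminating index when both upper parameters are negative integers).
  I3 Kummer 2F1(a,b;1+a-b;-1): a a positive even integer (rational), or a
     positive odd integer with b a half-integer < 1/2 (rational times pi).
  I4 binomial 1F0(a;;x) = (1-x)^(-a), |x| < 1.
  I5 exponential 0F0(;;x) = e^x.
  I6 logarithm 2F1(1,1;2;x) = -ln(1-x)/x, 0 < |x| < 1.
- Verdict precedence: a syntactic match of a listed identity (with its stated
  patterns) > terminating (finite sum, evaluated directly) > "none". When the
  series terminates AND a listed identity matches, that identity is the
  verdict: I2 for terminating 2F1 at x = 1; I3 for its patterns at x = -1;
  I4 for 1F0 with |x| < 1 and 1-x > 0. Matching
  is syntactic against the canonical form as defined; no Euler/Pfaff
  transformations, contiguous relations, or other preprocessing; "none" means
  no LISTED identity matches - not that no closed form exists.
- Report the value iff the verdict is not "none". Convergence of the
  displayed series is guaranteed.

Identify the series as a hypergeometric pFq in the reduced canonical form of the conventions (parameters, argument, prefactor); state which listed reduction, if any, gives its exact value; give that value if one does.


With C = 12/11: the canonical form is 2F1(-3/2, 7; 19/2; -1). Verdict: Kummer (I3) applies (x = -1; c = 19/2 equals 1+a-b for upper {-3/2, 7}: listed pattern). Sum: (208845/262144) * pi.

Key step: t_0 = 12/11 here, and the running product (C = 12/11, x = -1) telescopes to a rising factorial.
Consecutive-term ratio: r(k) = (-1) * (k-3/2) (k+7) / [(k+19/2) (k+1)] - poly over poly, x = (-1) from leading terms; C = 12/11 at k = 0.


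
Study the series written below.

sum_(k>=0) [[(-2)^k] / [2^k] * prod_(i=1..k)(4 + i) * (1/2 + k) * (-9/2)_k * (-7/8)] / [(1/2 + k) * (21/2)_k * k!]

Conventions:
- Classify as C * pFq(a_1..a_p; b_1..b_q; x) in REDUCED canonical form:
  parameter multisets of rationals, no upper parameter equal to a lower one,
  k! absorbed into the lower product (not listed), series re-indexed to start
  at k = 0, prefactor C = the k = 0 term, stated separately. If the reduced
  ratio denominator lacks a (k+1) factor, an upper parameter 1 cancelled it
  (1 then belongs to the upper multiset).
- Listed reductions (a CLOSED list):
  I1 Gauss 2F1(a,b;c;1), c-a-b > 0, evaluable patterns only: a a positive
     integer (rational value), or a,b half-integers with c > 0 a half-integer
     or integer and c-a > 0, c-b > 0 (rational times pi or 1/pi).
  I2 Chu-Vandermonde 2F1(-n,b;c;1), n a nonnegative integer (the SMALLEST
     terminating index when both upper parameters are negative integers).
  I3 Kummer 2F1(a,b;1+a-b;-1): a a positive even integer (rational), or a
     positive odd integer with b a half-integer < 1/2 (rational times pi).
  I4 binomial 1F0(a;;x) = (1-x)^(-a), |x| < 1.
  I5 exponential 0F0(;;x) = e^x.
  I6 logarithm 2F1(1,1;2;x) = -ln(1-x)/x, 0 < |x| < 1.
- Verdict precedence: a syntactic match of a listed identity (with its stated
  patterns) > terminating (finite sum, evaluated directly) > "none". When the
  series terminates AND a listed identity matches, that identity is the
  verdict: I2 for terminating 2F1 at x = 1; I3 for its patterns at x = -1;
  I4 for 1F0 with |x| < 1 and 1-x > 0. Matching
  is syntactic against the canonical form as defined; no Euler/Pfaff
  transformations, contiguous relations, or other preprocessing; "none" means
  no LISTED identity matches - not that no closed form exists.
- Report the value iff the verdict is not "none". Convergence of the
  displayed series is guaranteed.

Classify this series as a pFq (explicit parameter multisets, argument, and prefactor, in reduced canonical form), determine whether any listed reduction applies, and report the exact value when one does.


The tell: x = (-1) and the two k-th powers (prefactor -7/8) combine into one argument.
Step ratio: r(k) = (-1) * (k-9/2) (k+5) / [(k+21/2) (k+1)] - rational in k, leading ratio (-1); with t_0 = -7/8, classification follows.

The series (x = -1) is 2F1: upper {-9/2, 5}, lower {21/2}, prefactor -7/8. Verdict: this is Kummer (I3) (x = -1; c = 21/2 equals 1+a-b for upper {-9/2, 5}: listed pattern). Sum: (-14549535/8388608) * pi.


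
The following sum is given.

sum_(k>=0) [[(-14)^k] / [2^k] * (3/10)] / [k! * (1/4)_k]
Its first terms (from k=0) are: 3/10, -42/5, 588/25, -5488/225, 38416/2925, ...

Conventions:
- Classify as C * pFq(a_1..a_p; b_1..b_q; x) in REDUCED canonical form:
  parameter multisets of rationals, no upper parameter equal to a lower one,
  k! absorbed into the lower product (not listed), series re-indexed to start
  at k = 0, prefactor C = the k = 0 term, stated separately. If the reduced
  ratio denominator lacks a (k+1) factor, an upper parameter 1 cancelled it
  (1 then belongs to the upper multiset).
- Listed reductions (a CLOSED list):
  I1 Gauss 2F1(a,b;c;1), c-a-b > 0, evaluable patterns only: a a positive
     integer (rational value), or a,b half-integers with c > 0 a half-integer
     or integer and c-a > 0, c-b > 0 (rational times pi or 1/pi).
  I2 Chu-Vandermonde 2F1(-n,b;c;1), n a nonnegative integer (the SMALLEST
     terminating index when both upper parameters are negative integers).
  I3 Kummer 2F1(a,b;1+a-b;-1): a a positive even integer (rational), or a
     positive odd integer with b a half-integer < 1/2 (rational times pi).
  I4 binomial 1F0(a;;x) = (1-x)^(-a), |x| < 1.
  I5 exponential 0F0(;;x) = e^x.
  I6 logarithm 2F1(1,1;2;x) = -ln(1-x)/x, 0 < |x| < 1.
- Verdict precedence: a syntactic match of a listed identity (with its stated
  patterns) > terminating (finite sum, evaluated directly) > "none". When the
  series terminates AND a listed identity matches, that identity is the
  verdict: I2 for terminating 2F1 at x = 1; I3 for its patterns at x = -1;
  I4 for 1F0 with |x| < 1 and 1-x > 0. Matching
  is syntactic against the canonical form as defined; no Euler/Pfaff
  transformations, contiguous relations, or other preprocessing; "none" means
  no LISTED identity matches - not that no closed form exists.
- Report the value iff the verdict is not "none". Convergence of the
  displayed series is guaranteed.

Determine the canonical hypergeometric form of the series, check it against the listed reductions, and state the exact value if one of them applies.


With C = 3/10: the canonical form is 0F1(-; 1/4; -7). Verdict: none (x = -7): each listed identity misses the multisets {-} ; {1/4}.

Key step: t_0 = 3/10 here, and the two k-th powers (C = 3/10, x = -7) combine into one argument.
Adjacent-term ratio: r(k) = (-7) * 1 / [(k+1/4) (k+1)] - rational in k. x = (-7); t_0 = 3/10; negate the roots.


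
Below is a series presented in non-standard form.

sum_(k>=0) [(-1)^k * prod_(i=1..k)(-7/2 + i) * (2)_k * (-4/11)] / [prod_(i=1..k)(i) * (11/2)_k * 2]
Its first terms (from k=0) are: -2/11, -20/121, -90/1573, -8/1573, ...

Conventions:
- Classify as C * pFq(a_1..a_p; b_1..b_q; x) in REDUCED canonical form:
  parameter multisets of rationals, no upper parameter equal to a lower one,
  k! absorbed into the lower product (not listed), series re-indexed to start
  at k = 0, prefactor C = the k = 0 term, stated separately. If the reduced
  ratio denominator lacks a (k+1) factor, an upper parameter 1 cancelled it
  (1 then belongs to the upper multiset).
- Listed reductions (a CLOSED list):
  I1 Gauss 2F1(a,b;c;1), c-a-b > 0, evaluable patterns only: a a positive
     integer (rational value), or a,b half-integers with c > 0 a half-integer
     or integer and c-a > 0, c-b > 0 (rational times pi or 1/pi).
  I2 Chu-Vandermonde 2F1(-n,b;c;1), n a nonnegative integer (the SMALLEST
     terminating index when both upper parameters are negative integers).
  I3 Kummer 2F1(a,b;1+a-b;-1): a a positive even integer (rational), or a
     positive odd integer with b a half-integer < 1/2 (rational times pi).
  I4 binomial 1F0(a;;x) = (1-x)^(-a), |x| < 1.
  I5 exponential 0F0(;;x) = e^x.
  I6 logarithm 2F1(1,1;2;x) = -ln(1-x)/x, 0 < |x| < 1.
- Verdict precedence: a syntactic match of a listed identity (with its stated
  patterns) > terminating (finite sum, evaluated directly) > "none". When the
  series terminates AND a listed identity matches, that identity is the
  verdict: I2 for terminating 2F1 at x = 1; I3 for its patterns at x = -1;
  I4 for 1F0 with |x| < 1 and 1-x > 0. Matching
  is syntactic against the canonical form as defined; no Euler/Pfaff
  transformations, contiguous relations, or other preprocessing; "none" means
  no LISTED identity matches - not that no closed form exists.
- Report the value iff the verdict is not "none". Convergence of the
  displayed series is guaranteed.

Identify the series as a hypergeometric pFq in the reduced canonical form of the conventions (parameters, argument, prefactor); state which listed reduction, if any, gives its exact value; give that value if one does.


The series (x = -1) is 2F1: upper {-5/2, 2}, lower {11/2}, prefactor -2/11. Verdict at x = -1: Kummer (I3) matches (x = -1; c = 11/2 equals 1+a-b for upper {-5/2, 2}: listed pattern). Exact value: -9/22.

First insight: with t_0 = -2/11, the constant factors (prefactor -2/11) combine into one prefactor.
Step ratio: r(k) = (-1) * (k-5/2) (k+2) / [(k+11/2) (k+1)] - poly over poly, x = (-1) from leading terms; C = -2/11 at k = 0.


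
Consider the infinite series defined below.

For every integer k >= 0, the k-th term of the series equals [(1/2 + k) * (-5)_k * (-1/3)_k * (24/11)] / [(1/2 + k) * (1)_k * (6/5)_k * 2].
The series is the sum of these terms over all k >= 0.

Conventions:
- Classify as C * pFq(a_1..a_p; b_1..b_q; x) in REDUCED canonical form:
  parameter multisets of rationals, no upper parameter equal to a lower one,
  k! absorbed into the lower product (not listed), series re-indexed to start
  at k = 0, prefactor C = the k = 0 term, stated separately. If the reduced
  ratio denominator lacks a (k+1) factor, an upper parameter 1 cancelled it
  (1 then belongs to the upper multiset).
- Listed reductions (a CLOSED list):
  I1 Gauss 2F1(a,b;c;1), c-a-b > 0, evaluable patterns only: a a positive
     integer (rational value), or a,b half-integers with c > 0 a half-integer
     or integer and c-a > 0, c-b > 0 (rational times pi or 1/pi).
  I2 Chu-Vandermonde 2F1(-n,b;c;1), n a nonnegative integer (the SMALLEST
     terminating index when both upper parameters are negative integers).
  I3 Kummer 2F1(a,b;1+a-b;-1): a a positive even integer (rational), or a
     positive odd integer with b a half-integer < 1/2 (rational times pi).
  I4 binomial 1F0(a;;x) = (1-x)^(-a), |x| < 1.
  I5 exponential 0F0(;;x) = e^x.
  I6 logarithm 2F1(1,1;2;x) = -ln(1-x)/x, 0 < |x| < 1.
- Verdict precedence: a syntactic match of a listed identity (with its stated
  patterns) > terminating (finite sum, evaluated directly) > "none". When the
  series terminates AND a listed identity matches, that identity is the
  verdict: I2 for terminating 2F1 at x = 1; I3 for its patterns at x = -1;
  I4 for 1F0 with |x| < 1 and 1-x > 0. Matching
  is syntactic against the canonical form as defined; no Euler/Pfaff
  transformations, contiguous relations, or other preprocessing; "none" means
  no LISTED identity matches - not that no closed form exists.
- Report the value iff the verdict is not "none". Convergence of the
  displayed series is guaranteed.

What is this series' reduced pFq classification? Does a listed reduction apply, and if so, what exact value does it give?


Canonical form: C = 12/11 times 2F1 with upper {-5, -1/3}, lower {6/5}, x = 1. Verdict at x = 1: Vandermonde's identity (I2) matches (terminating 2F1 at x = 1 with n = 5, b = -1/3, c = 6/5). Its exact value is 32680171/16054038.

Structural cue: from the first term 12/11: (1)_k (prefactor 12/11) is k! itself.
Step ratio: r(k) = 1 * (k-5) (k-1/3) / [(k+6/5) (k+1)] - rational in k, leading ratio 1; with t_0 = 12/11, classification follows.


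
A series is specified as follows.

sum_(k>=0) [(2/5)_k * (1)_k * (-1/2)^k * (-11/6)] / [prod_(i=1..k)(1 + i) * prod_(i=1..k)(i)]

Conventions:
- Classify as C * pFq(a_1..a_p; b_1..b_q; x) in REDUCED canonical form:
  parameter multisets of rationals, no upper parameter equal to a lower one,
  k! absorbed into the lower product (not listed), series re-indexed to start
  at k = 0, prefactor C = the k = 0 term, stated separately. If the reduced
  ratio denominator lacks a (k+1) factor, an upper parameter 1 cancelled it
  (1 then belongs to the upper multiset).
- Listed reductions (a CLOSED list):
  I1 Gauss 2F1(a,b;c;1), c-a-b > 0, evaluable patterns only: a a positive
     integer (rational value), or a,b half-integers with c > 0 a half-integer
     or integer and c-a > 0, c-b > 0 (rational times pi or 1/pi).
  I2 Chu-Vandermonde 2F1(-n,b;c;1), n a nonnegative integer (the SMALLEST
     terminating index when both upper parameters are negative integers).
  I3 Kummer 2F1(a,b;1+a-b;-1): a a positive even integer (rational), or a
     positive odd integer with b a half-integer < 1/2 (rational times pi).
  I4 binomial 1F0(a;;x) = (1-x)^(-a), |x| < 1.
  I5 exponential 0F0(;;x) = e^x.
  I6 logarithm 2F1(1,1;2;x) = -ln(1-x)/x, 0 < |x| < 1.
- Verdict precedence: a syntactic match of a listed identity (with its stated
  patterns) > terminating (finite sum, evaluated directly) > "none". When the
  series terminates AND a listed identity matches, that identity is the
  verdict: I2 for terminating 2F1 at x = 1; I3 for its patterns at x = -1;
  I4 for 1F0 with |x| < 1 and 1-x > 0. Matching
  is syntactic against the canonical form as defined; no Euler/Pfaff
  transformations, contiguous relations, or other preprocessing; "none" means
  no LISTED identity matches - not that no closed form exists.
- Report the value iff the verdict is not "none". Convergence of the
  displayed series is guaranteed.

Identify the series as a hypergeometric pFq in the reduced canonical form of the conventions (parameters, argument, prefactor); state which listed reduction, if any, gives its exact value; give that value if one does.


At argument -1/2: a 2F1 with upper {2/5, 1}, lower {2}, scaled by C = -11/6. Verdict: none (x = -1/2): each listed identity misses the multisets {2/5, 1} ; {2}.

The tell: x = (-1/2) and the product of the first k integers (C = -11/6) is k!.
Ratio: r(k) = (-1/2) * (k+2/5) (k+1) / [(k+2) (k+1)] - poly over poly, x = (-1/2) from leading terms; C = -11/6 at k = 0.
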